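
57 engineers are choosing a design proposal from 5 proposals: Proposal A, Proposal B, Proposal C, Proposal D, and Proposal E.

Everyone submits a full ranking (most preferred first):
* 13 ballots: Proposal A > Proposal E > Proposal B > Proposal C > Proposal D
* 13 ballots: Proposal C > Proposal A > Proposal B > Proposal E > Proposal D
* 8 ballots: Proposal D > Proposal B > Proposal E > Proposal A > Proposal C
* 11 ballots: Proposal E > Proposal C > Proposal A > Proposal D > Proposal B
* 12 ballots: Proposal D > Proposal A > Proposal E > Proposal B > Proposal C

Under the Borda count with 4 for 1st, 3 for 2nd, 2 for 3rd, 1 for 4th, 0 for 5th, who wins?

Proposal A: 13×4 + 13×3 + 8×1 + 11×2 + 12×3 = 157
Proposal B: 13×2 + 13×2 + 8×3 + 11×0 + 12×1 = 88
Proposal C: 13×1 + 13×4 + 8×0 + 11×3 + 12×0 = 98
Proposal D: 13×0 + 13×0 + 8×4 + 11×1 + 12×4 = 91
Proposal E: 13×3 + 13×1 + 8×2 + 11×4 + 12×2 = 136

Proposal A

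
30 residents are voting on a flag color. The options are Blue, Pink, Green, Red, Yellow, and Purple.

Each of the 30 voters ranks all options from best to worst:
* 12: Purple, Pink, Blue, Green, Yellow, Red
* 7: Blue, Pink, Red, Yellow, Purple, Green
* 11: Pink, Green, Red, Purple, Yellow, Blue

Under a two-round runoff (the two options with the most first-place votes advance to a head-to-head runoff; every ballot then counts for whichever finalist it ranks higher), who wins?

Round 1 first-place votes: Blue 7, Pink 11, Green 0, Red 0, Yellow 0, Purple 12. Purple and Pink advance.
Runoff: Purple is ranked above Pink on 12 ballots, Pink above Purple on 18.

Pink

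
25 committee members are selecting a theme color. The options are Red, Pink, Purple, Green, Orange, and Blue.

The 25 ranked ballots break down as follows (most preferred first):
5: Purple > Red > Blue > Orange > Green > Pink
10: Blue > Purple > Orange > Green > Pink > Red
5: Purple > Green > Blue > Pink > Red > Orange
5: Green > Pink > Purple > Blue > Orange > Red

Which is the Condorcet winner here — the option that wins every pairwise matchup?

Purple vs Red: 25–0
Purple vs Pink: 20–5
Purple vs Green: 20–5
Purple vs Orange: 25–0
Purple vs Blue: 15–10
Purple beats every other option.

Purple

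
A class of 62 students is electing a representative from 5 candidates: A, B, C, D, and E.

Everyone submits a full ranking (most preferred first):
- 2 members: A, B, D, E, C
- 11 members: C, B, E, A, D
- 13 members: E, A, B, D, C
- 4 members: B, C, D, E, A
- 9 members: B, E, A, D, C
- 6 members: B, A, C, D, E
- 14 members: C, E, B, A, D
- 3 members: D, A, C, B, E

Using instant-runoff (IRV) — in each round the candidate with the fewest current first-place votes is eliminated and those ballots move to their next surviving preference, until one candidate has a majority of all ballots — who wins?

B

Round 1: A 2, B 19, C 25, D 3, E 13. A eliminated.
Round 2: B 21, C 25, D 3, E 13. D eliminated.
Round 3: B 21, C 28, E 13. E eliminated.
Round 4: B 34, C 28. B has a majority (≥32).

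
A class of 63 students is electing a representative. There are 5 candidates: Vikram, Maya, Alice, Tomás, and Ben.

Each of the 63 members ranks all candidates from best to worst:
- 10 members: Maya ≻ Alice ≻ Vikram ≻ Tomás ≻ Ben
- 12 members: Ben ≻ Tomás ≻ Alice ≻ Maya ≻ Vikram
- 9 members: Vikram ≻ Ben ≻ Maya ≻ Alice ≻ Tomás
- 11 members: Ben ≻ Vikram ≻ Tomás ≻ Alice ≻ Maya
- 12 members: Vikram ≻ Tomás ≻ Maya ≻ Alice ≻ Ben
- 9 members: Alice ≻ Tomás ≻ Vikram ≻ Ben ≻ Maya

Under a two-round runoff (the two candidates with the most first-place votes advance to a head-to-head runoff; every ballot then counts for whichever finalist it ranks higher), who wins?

Vikram

Round 1 first-place votes: Vikram 21, Maya 10, Alice 9, Tomás 0, Ben 23. Ben and Vikram advance.
Runoff: Ben is ranked above Vikram on 23 ballots, Vikram above Ben on 40.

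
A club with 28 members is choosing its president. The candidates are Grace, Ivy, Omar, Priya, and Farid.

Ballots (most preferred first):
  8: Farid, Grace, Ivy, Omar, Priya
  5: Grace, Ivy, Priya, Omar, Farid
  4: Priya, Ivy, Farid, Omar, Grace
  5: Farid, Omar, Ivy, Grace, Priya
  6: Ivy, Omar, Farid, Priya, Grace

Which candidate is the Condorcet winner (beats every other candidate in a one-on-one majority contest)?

Ivy

Ivy vs Grace: 15–13
Ivy vs Omar: 23–5
Ivy vs Priya: 24–4
Ivy vs Farid: 15–13
Ivy beats every other candidate.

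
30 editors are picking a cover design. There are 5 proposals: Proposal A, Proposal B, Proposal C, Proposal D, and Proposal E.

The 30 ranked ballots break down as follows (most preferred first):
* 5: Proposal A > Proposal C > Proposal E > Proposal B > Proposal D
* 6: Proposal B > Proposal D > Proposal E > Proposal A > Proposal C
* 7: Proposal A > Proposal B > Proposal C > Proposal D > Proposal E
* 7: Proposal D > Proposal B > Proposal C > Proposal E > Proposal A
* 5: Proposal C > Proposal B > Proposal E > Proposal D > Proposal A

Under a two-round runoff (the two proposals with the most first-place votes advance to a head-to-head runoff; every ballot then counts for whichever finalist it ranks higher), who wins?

Proposal D

Round 1 first-place votes: Proposal A 12, Proposal B 6, Proposal C 5, Proposal D 7, Proposal E 0. Proposal A and Proposal D advance.
Runoff: Proposal A is ranked above Proposal D on 12 ballots, Proposal D above Proposal A on 18.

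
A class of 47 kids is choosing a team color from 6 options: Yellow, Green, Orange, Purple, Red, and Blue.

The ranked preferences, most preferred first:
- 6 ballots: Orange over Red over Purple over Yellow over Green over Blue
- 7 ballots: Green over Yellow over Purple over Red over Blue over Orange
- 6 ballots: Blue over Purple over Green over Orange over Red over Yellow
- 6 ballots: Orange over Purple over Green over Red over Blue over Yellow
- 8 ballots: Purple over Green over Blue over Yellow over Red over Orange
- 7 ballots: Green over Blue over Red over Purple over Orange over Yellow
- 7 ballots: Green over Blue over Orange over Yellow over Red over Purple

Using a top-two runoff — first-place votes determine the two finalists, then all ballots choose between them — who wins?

Green

Round 1 first-place votes: Yellow 0, Green 21, Orange 12, Purple 8, Red 0, Blue 6. Green and Orange advance.
Runoff: Green is ranked above Orange on 35 ballots, Orange above Green on 12.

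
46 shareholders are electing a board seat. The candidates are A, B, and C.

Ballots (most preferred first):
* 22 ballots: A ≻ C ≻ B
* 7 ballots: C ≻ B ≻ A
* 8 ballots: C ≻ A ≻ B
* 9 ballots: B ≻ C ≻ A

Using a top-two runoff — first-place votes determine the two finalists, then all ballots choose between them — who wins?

Round 1 first-place votes: A 22, B 9, C 15. A and C advance.
Runoff: A is ranked above C on 22 ballots, C above A on 24.

C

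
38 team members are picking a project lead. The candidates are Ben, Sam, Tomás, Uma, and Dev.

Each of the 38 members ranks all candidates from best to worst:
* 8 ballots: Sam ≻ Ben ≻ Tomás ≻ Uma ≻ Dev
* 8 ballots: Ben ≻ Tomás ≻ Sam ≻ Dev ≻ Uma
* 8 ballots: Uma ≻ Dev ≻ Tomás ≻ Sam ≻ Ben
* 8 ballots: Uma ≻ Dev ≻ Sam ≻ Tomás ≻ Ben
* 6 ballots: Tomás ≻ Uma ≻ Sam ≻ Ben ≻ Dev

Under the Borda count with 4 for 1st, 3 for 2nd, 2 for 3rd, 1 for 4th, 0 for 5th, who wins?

Uma

Ben: 8×3 + 8×4 + 8×0 + 8×0 + 6×1 = 62
Sam: 8×4 + 8×2 + 8×1 + 8×2 + 6×2 = 84
Tomás: 8×2 + 8×3 + 8×2 + 8×1 + 6×4 = 88
Uma: 8×1 + 8×0 + 8×4 + 8×4 + 6×3 = 90
Dev: 8×0 + 8×1 + 8×3 + 8×3 + 6×0 = 56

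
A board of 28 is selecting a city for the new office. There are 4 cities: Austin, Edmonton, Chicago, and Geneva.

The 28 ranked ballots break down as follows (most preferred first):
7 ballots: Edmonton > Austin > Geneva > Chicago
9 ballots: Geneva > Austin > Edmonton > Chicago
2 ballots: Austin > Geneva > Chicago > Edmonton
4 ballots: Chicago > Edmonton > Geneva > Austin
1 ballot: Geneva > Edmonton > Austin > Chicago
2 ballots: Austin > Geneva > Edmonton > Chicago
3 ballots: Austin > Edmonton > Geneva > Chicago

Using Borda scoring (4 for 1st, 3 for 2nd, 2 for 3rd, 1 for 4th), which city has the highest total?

Austin: 7×3 + 9×3 + 2×4 + 4×1 + 1×2 + 2×4 + 3×4 = 82
Edmonton: 7×4 + 9×2 + 2×1 + 4×3 + 1×3 + 2×2 + 3×3 = 76
Chicago: 7×1 + 9×1 + 2×2 + 4×4 + 1×1 + 2×1 + 3×1 = 42
Geneva: 7×2 + 9×4 + 2×3 + 4×2 + 1×4 + 2×3 + 3×2 = 80

Austin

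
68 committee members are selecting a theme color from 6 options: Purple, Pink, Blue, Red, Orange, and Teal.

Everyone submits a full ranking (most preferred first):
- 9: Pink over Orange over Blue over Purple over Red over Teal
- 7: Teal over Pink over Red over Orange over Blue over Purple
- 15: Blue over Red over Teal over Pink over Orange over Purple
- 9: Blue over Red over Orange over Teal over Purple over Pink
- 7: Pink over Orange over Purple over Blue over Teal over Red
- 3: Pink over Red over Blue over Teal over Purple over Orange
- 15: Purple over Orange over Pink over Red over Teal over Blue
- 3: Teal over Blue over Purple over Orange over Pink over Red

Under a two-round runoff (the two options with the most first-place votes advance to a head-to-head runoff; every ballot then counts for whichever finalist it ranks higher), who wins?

Round 1 first-place votes: Purple 15, Pink 19, Blue 24, Red 0, Orange 0, Teal 10. Blue and Pink advance.
Runoff: Blue is ranked above Pink on 27 ballots, Pink above Blue on 41.

Pink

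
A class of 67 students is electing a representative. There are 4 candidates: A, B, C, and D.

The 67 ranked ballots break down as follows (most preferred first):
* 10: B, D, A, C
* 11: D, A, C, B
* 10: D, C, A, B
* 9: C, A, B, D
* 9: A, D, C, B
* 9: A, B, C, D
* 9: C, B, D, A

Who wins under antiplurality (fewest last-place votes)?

A

Last-place votes: A 9, B 30, C 10, D 18.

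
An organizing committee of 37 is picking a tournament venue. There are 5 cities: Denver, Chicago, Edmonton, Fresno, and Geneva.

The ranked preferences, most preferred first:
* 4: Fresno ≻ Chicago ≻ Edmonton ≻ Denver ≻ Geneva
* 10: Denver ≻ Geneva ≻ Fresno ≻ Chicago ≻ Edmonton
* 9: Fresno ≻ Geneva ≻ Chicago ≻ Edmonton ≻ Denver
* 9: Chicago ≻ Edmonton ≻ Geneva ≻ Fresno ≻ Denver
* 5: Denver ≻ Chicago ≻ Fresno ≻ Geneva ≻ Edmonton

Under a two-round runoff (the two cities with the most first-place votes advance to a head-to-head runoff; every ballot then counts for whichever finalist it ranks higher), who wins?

Fresno

Round 1 first-place votes: Denver 15, Chicago 9, Edmonton 0, Fresno 13, Geneva 0. Denver and Fresno advance.
Runoff: Denver is ranked above Fresno on 15 ballots, Fresno above Denver on 22.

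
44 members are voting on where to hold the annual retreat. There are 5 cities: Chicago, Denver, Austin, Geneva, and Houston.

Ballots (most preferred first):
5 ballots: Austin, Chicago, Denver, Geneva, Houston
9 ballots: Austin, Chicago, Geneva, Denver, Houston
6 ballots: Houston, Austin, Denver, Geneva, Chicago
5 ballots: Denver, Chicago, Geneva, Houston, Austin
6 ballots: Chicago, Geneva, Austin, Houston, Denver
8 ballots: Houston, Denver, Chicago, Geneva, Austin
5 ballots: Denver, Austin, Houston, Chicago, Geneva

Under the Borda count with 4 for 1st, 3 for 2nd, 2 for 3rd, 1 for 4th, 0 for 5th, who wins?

Chicago

Chicago: 5×3 + 9×3 + 6×0 + 5×3 + 6×4 + 8×2 + 5×1 = 102
Denver: 5×2 + 9×1 + 6×2 + 5×4 + 6×0 + 8×3 + 5×4 = 95
Austin: 5×4 + 9×4 + 6×3 + 5×0 + 6×2 + 8×0 + 5×3 = 101
Geneva: 5×1 + 9×2 + 6×1 + 5×2 + 6×3 + 8×1 + 5×0 = 65
Houston: 5×0 + 9×0 + 6×4 + 5×1 + 6×1 + 8×4 + 5×2 = 77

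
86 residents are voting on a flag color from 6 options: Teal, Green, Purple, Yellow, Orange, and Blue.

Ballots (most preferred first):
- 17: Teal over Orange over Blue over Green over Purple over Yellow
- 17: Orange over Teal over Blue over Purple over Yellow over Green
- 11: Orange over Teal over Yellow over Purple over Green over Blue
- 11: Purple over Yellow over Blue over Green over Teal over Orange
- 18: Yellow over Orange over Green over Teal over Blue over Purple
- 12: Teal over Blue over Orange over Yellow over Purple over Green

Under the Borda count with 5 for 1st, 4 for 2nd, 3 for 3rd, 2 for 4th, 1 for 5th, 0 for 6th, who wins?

Teal: 17×5 + 17×4 + 11×4 + 11×1 + 18×2 + 12×5 = 304
Green: 17×2 + 17×0 + 11×1 + 11×2 + 18×3 + 12×0 = 121
Purple: 17×1 + 17×2 + 11×2 + 11×5 + 18×0 + 12×1 = 140
Yellow: 17×0 + 17×1 + 11×3 + 11×4 + 18×5 + 12×2 = 208
Orange: 17×4 + 17×5 + 11×5 + 11×0 + 18×4 + 12×3 = 316
Blue: 17×3 + 17×3 + 11×0 + 11×3 + 18×1 + 12×4 = 201

Orange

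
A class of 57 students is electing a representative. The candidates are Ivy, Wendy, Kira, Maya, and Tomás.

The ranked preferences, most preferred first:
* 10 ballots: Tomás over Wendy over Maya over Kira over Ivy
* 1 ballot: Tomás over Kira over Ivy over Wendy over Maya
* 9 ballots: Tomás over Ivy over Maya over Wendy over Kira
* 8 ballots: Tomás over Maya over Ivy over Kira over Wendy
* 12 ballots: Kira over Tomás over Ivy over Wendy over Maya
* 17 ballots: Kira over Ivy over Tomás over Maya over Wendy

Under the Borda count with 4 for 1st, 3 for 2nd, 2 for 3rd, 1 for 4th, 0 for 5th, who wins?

Tomás

Ivy: 10×0 + 1×2 + 9×3 + 8×2 + 12×2 + 17×3 = 120
Wendy: 10×3 + 1×1 + 9×1 + 8×0 + 12×1 + 17×0 = 52
Kira: 10×1 + 1×3 + 9×0 + 8×1 + 12×4 + 17×4 = 137
Maya: 10×2 + 1×0 + 9×2 + 8×3 + 12×0 + 17×1 = 79
Tomás: 10×4 + 1×4 + 9×4 + 8×4 + 12×3 + 17×2 = 182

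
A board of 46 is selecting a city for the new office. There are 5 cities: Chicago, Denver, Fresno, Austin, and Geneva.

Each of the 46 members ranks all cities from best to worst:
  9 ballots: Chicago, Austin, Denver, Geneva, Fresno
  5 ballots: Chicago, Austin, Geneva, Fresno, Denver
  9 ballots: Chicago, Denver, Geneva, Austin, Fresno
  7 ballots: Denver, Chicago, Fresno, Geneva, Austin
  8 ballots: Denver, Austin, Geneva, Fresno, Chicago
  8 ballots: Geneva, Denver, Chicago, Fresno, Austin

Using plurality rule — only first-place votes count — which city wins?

Chicago

First-place votes: Chicago 23, Denver 15, Fresno 0, Austin 0, Geneva 8.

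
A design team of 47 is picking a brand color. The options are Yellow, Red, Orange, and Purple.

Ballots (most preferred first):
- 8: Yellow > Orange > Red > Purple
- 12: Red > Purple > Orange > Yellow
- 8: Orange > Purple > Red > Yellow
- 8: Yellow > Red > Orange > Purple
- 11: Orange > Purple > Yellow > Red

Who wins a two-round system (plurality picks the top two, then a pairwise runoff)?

Round 1 first-place votes: Yellow 16, Red 12, Orange 19, Purple 0. Orange and Yellow advance.
Runoff: Orange is ranked above Yellow on 31 ballots, Yellow above Orange on 16.

Orange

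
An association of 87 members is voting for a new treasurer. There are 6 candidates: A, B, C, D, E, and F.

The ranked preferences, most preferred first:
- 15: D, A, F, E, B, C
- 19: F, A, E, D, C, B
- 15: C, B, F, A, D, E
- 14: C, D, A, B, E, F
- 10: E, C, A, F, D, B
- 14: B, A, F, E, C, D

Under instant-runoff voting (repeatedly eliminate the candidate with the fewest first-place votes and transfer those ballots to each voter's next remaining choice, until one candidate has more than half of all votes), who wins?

F

Round 1: A 0, B 14, C 29, D 15, E 10, F 19. A eliminated.
Round 2: B 14, C 29, D 15, E 10, F 19. E eliminated.
Round 3: B 14, C 39, D 15, F 19. B eliminated.
Round 4: C 39, D 15, F 33. D eliminated.
Round 5: C 39, F 48. F has a majority (≥44).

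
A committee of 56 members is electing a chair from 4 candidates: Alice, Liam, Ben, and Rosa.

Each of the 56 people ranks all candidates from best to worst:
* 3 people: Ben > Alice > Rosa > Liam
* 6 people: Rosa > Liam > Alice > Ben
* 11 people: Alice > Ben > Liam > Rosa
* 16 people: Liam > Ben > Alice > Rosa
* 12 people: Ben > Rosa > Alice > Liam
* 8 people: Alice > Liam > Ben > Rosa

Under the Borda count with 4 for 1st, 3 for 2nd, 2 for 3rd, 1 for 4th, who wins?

Ben

Alice: 3×3 + 6×2 + 11×4 + 16×2 + 12×2 + 8×4 = 153
Liam: 3×1 + 6×3 + 11×2 + 16×4 + 12×1 + 8×3 = 143
Ben: 3×4 + 6×1 + 11×3 + 16×3 + 12×4 + 8×2 = 163
Rosa: 3×2 + 6×4 + 11×1 + 16×1 + 12×3 + 8×1 = 101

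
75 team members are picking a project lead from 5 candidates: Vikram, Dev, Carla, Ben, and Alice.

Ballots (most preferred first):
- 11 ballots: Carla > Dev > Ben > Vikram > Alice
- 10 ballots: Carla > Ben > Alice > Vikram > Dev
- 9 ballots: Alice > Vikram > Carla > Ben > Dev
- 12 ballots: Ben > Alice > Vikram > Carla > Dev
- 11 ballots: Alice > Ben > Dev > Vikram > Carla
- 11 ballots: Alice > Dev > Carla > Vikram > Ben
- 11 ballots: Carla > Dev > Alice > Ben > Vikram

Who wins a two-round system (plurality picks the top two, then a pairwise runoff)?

Round 1 first-place votes: Vikram 0, Dev 0, Carla 32, Ben 12, Alice 31. Carla and Alice advance.
Runoff: Carla is ranked above Alice on 32 ballots, Alice above Carla on 43.

Alice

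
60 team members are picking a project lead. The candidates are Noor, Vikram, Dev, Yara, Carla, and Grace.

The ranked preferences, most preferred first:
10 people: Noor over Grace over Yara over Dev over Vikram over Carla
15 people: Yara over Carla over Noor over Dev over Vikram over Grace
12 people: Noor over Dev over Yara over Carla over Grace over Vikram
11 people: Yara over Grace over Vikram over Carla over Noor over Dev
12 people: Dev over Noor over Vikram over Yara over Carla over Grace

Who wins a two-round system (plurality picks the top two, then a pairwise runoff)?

Round 1 first-place votes: Noor 22, Vikram 0, Dev 12, Yara 26, Carla 0, Grace 0. Yara and Noor advance.
Runoff: Yara is ranked above Noor on 26 ballots, Noor above Yara on 34.

Noor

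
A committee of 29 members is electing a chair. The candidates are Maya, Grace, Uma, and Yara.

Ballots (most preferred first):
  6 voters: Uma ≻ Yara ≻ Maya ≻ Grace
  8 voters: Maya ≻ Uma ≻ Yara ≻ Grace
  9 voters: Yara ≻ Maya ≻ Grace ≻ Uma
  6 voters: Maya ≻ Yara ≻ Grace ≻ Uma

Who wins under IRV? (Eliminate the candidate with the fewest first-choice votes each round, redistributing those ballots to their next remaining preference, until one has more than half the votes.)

Yara

Round 1: Maya 14, Grace 0, Uma 6, Yara 9. Grace eliminated.
Round 2: Maya 14, Uma 6, Yara 9. Uma eliminated.
Round 3: Maya 14, Yara 15. Yara has a majority (≥15).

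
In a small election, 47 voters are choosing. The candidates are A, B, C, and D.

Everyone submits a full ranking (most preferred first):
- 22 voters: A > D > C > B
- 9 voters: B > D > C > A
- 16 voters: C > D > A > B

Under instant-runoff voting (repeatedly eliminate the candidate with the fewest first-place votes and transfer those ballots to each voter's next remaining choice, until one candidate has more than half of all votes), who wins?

C

Round 1: A 22, B 9, C 16, D 0. D eliminated.
Round 2: A 22, B 9, C 16. B eliminated.
Round 3: A 22, C 25. C has a majority (≥24).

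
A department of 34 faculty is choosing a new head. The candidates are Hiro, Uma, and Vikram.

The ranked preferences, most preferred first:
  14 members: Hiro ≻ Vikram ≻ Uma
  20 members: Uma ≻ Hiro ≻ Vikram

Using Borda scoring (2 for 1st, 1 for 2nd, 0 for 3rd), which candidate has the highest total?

Hiro

Hiro: 14×2 + 20×1 = 48
Uma: 14×0 + 20×2 = 40
Vikram: 14×1 + 20×0 = 14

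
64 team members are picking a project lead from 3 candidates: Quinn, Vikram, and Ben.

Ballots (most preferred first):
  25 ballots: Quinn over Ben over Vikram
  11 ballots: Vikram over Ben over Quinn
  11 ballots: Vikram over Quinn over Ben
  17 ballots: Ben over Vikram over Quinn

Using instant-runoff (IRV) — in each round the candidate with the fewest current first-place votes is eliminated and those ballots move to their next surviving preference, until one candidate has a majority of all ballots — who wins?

Round 1: Quinn 25, Vikram 22, Ben 17. Ben eliminated.
Round 2: Quinn 25, Vikram 39. Vikram has a majority (≥33).

Vikram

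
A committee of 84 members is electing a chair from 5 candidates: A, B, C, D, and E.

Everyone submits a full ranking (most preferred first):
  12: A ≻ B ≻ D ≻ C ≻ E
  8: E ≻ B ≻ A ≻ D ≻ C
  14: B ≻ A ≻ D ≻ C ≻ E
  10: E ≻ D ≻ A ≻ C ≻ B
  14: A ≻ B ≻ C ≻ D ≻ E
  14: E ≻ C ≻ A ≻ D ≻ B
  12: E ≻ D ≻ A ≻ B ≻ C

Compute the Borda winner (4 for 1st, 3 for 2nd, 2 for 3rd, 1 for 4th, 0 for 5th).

A: 12×4 + 8×2 + 14×3 + 10×2 + 14×4 + 14×2 + 12×2 = 234
B: 12×3 + 8×3 + 14×4 + 10×0 + 14×3 + 14×0 + 12×1 = 170
C: 12×1 + 8×0 + 14×1 + 10×1 + 14×2 + 14×3 + 12×0 = 106
D: 12×2 + 8×1 + 14×2 + 10×3 + 14×1 + 14×1 + 12×3 = 154
E: 12×0 + 8×4 + 14×0 + 10×4 + 14×0 + 14×4 + 12×4 = 176

A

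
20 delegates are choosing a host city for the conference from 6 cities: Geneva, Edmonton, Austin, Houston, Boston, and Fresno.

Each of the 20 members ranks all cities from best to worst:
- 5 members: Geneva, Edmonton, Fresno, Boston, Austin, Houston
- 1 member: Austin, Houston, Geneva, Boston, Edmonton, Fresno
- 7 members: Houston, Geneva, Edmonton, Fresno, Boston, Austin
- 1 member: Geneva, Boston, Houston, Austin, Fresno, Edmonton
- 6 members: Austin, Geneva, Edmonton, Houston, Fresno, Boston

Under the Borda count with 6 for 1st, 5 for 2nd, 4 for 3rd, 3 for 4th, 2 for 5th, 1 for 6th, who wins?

Geneva: 5×6 + 1×4 + 7×5 + 1×6 + 6×5 = 105
Edmonton: 5×5 + 1×2 + 7×4 + 1×1 + 6×4 = 80
Austin: 5×2 + 1×6 + 7×1 + 1×3 + 6×6 = 62
Houston: 5×1 + 1×5 + 7×6 + 1×4 + 6×3 = 74
Boston: 5×3 + 1×3 + 7×2 + 1×5 + 6×1 = 43
Fresno: 5×4 + 1×1 + 7×3 + 1×2 + 6×2 = 56

Geneva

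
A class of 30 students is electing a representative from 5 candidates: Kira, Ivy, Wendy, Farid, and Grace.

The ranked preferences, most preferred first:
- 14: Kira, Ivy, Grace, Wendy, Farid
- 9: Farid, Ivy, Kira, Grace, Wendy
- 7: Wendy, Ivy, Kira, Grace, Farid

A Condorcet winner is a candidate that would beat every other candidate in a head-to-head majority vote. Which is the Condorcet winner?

Ivy

Ivy vs Kira: 16–14
Ivy vs Wendy: 23–7
Ivy vs Farid: 21–9
Ivy vs Grace: 30–0
Ivy beats every other candidate.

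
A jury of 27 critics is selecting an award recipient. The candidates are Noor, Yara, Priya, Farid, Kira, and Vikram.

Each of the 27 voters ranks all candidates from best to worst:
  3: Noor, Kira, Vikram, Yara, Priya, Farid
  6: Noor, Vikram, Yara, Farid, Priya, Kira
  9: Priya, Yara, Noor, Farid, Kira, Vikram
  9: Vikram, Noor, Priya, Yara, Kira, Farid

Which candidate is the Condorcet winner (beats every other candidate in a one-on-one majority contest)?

Noor vs Yara: 18–9
Noor vs Priya: 18–9
Noor vs Farid: 27–0
Noor vs Kira: 27–0
Noor vs Vikram: 18–9
Noor beats every other candidate.

Noor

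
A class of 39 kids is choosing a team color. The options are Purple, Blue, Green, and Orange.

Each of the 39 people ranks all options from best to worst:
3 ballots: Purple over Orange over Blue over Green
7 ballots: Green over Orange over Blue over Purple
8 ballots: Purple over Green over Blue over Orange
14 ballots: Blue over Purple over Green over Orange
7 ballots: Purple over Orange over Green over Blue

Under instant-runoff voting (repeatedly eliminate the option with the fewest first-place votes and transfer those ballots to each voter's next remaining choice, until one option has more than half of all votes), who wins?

Round 1: Purple 18, Blue 14, Green 7, Orange 0. Orange eliminated.
Round 2: Purple 18, Blue 14, Green 7. Green eliminated.
Round 3: Purple 18, Blue 21. Blue has a majority (≥20).

Blue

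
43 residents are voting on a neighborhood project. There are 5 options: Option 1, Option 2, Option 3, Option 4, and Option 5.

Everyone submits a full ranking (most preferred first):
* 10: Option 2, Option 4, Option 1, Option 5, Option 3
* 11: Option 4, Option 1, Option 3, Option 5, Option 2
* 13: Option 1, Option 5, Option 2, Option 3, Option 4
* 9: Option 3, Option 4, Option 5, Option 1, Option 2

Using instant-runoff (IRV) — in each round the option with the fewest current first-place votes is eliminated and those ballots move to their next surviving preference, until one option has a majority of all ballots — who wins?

Option 4

Round 1: Option 1 13, Option 2 10, Option 3 9, Option 4 11, Option 5 0. Option 5 eliminated.
Round 2: Option 1 13, Option 2 10, Option 3 9, Option 4 11. Option 3 eliminated.
Round 3: Option 1 13, Option 2 10, Option 4 20. Option 2 eliminated.
Round 4: Option 1 13, Option 4 30. Option 4 has a majority (≥22).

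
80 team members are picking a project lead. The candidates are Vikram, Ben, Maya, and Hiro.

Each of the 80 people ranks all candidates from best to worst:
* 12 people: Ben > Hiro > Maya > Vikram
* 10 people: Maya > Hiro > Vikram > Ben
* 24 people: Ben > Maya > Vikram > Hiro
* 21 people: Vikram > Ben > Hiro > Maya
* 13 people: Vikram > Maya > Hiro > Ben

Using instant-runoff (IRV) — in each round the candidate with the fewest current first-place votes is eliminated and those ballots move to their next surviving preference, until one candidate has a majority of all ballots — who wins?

Vikram

Round 1: Vikram 34, Ben 36, Maya 10, Hiro 0. Hiro eliminated.
Round 2: Vikram 34, Ben 36, Maya 10. Maya eliminated.
Round 3: Vikram 44, Ben 36. Vikram has a majority (≥41).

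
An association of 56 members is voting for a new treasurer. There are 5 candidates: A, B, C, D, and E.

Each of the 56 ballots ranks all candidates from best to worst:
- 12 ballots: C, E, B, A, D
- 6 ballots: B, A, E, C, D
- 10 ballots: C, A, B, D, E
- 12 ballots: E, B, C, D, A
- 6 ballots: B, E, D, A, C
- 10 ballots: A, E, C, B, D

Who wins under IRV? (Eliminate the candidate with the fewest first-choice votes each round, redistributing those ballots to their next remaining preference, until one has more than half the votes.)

Round 1: A 10, B 12, C 22, D 0, E 12. D eliminated.
Round 2: A 10, B 12, C 22, E 12. A eliminated.
Round 3: B 12, C 22, E 22. B eliminated.
Round 4: C 22, E 34. E has a majority (≥29).

E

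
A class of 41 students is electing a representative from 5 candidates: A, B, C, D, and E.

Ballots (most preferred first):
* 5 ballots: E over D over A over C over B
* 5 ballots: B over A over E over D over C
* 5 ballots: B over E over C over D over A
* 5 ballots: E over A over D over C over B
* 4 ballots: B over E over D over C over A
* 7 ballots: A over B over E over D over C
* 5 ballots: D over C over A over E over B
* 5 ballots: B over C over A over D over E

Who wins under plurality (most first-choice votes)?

B

First-place votes: A 7, B 19, C 0, D 5, E 10.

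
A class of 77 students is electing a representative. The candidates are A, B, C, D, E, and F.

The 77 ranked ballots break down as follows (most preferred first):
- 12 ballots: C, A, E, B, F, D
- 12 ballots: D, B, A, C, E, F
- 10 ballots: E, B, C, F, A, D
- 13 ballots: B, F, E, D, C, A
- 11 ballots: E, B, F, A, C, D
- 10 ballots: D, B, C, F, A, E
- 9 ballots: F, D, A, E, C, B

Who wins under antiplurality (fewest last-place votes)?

Last-place votes: A 13, B 9, C 0, D 33, E 10, F 12.

C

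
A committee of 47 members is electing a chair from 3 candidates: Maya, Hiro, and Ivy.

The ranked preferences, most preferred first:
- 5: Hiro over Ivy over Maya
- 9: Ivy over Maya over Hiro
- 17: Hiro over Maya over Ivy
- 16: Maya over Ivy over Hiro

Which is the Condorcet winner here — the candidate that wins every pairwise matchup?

Maya vs Hiro: 25–22
Maya vs Ivy: 33–14
Maya beats every other candidate.

Maya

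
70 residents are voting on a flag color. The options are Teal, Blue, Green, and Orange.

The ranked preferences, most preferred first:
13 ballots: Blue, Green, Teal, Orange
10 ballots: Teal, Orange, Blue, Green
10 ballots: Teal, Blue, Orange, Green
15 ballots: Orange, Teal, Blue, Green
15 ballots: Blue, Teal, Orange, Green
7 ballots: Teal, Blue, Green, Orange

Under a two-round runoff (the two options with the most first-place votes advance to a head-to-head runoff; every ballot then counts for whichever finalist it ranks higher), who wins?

Teal

Round 1 first-place votes: Teal 27, Blue 28, Green 0, Orange 15. Blue and Teal advance.
Runoff: Blue is ranked above Teal on 28 ballots, Teal above Blue on 42.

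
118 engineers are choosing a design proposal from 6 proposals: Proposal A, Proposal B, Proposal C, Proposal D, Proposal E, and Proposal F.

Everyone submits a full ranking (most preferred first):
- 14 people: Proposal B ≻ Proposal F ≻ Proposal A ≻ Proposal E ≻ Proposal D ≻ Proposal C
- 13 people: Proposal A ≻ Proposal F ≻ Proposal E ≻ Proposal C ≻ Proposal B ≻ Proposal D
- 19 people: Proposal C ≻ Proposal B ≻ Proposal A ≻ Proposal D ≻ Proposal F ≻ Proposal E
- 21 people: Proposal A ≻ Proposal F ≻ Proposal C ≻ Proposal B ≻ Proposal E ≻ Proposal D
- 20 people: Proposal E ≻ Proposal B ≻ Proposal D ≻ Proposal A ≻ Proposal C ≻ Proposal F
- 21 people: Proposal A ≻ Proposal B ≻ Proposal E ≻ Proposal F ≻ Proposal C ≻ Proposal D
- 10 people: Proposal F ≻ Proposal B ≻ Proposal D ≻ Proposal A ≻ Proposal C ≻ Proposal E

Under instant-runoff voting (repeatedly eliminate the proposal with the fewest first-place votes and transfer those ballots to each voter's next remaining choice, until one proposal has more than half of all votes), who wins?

Proposal B

Round 1: Proposal A 55, Proposal B 14, Proposal C 19, Proposal D 0, Proposal E 20, Proposal F 10. Proposal D eliminated.
Round 2: Proposal A 55, Proposal B 14, Proposal C 19, Proposal E 20, Proposal F 10. Proposal F eliminated.
Round 3: Proposal A 55, Proposal B 24, Proposal C 19, Proposal E 20. Proposal C eliminated.
Round 4: Proposal A 55, Proposal B 43, Proposal E 20. Proposal E eliminated.
Round 5: Proposal A 55, Proposal B 63. Proposal B has a majority (≥60).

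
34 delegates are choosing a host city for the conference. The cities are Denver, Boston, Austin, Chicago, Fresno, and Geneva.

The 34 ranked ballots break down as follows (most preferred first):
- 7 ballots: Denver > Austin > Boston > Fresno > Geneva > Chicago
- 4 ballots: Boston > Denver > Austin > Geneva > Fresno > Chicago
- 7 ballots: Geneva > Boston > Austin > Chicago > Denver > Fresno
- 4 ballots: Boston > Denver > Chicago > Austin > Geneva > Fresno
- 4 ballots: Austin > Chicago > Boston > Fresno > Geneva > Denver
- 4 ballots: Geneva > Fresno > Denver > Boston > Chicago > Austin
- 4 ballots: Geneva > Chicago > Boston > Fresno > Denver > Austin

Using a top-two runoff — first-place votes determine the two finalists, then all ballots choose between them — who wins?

Round 1 first-place votes: Denver 7, Boston 8, Austin 4, Chicago 0, Fresno 0, Geneva 15. Geneva and Boston advance.
Runoff: Geneva is ranked above Boston on 15 ballots, Boston above Geneva on 19.

Boston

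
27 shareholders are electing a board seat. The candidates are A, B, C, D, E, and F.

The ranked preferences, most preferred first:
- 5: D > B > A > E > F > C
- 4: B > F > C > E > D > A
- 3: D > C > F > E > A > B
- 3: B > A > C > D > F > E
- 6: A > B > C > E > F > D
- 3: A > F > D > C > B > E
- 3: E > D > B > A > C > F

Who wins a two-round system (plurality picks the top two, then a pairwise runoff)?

D

Round 1 first-place votes: A 9, B 7, C 0, D 8, E 3, F 0. A and D advance.
Runoff: A is ranked above D on 12 ballots, D above A on 15.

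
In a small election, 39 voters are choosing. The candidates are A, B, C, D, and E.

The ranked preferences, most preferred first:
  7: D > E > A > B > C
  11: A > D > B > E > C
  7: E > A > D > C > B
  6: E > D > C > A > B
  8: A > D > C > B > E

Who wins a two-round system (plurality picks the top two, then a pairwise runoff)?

Round 1 first-place votes: A 19, B 0, C 0, D 7, E 13. A and E advance.
Runoff: A is ranked above E on 19 ballots, E above A on 20.

E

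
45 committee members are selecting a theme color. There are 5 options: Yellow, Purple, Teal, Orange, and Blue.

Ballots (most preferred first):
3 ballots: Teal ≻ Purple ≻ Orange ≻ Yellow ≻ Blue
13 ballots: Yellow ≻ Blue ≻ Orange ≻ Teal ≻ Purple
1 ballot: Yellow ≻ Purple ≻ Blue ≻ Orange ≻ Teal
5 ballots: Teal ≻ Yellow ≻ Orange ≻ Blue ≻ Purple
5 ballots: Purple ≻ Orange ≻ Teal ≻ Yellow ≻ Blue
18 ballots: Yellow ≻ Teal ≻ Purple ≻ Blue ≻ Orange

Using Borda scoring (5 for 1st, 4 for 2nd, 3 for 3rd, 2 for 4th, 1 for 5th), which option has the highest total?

Yellow

Yellow: 3×2 + 13×5 + 1×5 + 5×4 + 5×2 + 18×5 = 196
Purple: 3×4 + 13×1 + 1×4 + 5×1 + 5×5 + 18×3 = 113
Teal: 3×5 + 13×2 + 1×1 + 5×5 + 5×3 + 18×4 = 154
Orange: 3×3 + 13×3 + 1×2 + 5×3 + 5×4 + 18×1 = 103
Blue: 3×1 + 13×4 + 1×3 + 5×2 + 5×1 + 18×2 = 109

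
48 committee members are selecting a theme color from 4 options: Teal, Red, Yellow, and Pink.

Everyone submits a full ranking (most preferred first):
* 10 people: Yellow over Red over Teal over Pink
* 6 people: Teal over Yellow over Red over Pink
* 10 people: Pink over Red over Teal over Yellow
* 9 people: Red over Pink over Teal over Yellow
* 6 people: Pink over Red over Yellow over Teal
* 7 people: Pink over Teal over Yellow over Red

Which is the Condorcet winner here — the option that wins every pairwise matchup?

Red

Red vs Teal: 35–13
Red vs Yellow: 25–23
Red vs Pink: 25–23
Red beats every other option.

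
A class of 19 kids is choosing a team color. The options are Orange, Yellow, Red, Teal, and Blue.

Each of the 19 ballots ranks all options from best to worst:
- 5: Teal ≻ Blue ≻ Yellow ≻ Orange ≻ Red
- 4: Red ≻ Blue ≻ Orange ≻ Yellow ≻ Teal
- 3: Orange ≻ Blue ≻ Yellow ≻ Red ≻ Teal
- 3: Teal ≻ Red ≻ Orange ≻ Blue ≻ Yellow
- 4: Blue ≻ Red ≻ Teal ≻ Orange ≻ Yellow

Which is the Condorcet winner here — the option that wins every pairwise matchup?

Blue

Blue vs Orange: 13–6
Blue vs Yellow: 19–0
Blue vs Red: 12–7
Blue vs Teal: 11–8
Blue beats every other option.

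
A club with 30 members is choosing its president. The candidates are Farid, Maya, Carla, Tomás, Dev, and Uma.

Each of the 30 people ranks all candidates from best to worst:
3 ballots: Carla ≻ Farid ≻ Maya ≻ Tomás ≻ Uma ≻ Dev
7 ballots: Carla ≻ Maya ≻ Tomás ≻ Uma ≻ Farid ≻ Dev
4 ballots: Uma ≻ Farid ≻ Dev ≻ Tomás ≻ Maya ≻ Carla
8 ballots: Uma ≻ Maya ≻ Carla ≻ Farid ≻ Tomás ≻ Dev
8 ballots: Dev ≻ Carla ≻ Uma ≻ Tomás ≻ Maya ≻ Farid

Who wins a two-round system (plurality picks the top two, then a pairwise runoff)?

Round 1 first-place votes: Farid 0, Maya 0, Carla 10, Tomás 0, Dev 8, Uma 12. Uma and Carla advance.
Runoff: Uma is ranked above Carla on 12 ballots, Carla above Uma on 18.

Carla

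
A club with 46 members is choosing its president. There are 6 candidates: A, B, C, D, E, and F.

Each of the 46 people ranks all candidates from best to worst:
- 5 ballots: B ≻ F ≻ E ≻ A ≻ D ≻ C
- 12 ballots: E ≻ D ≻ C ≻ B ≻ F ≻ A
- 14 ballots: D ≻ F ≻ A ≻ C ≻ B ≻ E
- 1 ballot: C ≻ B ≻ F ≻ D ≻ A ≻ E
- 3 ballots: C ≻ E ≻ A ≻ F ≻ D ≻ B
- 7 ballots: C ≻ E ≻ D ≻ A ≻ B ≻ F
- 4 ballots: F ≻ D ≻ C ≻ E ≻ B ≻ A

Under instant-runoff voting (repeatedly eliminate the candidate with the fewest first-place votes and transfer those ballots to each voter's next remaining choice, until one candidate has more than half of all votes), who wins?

E

Round 1: A 0, B 5, C 11, D 14, E 12, F 4. A eliminated.
Round 2: B 5, C 11, D 14, E 12, F 4. F eliminated.
Round 3: B 5, C 11, D 18, E 12. B eliminated.
Round 4: C 11, D 18, E 17. C eliminated.
Round 5: D 19, E 27. E has a majority (≥24).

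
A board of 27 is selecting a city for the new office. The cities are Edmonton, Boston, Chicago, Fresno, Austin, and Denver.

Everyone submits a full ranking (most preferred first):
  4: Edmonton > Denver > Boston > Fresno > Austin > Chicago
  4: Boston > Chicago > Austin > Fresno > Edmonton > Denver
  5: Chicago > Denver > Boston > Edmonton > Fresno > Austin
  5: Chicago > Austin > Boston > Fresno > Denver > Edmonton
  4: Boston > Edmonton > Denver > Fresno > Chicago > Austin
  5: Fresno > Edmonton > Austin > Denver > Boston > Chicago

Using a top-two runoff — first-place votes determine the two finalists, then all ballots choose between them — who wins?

Boston

Round 1 first-place votes: Edmonton 4, Boston 8, Chicago 10, Fresno 5, Austin 0, Denver 0. Chicago and Boston advance.
Runoff: Chicago is ranked above Boston on 10 ballots, Boston above Chicago on 17.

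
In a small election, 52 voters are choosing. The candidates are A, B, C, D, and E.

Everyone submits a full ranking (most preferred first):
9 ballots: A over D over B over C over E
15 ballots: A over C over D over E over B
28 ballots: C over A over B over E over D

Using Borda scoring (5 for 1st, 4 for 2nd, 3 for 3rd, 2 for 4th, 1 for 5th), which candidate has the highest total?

A

A: 9×5 + 15×5 + 28×4 = 232
B: 9×3 + 15×1 + 28×3 = 126
C: 9×2 + 15×4 + 28×5 = 218
D: 9×4 + 15×3 + 28×1 = 109
E: 9×1 + 15×2 + 28×2 = 95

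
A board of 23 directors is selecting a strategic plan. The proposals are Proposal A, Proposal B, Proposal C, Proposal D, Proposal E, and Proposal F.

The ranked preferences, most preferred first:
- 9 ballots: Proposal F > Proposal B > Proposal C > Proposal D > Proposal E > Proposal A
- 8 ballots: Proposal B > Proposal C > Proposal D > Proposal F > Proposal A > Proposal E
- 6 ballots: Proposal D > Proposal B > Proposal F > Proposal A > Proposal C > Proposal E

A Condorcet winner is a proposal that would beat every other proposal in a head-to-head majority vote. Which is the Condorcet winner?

Proposal B

Proposal B vs Proposal A: 23–0
Proposal B vs Proposal C: 23–0
Proposal B vs Proposal D: 17–6
Proposal B vs Proposal E: 23–0
Proposal B vs Proposal F: 14–9
Proposal B beats every other proposal.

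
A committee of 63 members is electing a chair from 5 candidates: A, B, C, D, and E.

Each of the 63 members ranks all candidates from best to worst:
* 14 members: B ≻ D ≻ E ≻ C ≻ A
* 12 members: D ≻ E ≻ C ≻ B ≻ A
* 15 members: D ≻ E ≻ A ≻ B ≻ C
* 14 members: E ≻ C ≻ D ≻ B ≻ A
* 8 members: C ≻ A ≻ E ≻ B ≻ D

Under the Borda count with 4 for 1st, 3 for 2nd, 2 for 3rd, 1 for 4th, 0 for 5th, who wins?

E

A: 14×0 + 12×0 + 15×2 + 14×0 + 8×3 = 54
B: 14×4 + 12×1 + 15×1 + 14×1 + 8×1 = 105
C: 14×1 + 12×2 + 15×0 + 14×3 + 8×4 = 112
D: 14×3 + 12×4 + 15×4 + 14×2 + 8×0 = 178
E: 14×2 + 12×3 + 15×3 + 14×4 + 8×2 = 181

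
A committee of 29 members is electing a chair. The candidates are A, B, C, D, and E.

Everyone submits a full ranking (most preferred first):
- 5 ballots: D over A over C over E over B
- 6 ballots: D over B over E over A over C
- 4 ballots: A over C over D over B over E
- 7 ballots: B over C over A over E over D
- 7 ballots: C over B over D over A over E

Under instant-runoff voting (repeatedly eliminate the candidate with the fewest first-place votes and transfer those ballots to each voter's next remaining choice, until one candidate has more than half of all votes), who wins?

C

Round 1: A 4, B 7, C 7, D 11, E 0. E eliminated.
Round 2: A 4, B 7, C 7, D 11. A eliminated.
Round 3: B 7, C 11, D 11. B eliminated.
Round 4: C 18, D 11. C has a majority (≥15).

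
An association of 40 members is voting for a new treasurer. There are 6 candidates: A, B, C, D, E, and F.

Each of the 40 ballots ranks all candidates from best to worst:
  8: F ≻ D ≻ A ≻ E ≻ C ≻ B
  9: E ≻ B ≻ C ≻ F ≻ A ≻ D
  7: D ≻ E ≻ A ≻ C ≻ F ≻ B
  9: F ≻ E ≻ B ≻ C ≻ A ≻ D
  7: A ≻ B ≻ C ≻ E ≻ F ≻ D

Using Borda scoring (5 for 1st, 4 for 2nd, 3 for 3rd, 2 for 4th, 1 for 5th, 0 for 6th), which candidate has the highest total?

A: 8×3 + 9×1 + 7×3 + 9×1 + 7×5 = 98
B: 8×0 + 9×4 + 7×0 + 9×3 + 7×4 = 91
C: 8×1 + 9×3 + 7×2 + 9×2 + 7×3 = 88
D: 8×4 + 9×0 + 7×5 + 9×0 + 7×0 = 67
E: 8×2 + 9×5 + 7×4 + 9×4 + 7×2 = 139
F: 8×5 + 9×2 + 7×1 + 9×5 + 7×1 = 117

E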